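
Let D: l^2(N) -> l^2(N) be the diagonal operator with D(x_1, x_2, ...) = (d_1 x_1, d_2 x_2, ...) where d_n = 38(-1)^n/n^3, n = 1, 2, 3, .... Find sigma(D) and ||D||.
sigma(D) = {38(-1)^n/n^3 : n ≥ 1} ∪ {0}; ||D|| = 38

A bounded diagonal operator on l^2 with diagonal entries d_n has spectrum equal to the closure of {d_n : n ≥ 1}: every d_n is an eigenvalue (with eigenvector e_n), so {d_n} ⊂ sigma(D); the spectrum is closed, so its closure is too; and for lambda not in the closure, (D - lambda I) has bounded inverse (the diagonal entries 1/(d_n - lambda) are bounded). For our sequence d_n = 38(-1)^n/n^3, n = 1, 2, 3, ...:
  - {d_n} = {38(-1)^n/n^3 : n ≥ 1}; the only limit point is 0
  - closure = {38(-1)^n/n^3 : n ≥ 1} ∪ {0}
For the norm: a diagonal operator has ||D|| = sup_n |d_n|. Here |d_n| = 38/n^3 is decreasing, so sup_n |d_n| = |d_1| = 38. So ||D|| = 38.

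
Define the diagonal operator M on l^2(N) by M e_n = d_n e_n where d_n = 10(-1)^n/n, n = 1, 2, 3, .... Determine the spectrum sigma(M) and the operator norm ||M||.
sigma(M) = {10(-1)^n/n : n ≥ 1} ∪ {0}; ||M|| = 10

A bounded diagonal operator on l^2 with diagonal entries d_n has spectrum equal to the closure of {d_n : n ≥ 1}: every d_n is an eigenvalue (with eigenvector e_n), so {d_n} ⊂ sigma(M); the spectrum is closed, so its closure is too; and for lambda not in the closure, (M - lambda I) has bounded inverse (the diagonal entries 1/(d_n - lambda) are bounded). For our sequence d_n = 10(-1)^n/n, n = 1, 2, 3, ...:
  - {d_n} = {10(-1)^n/n : n ≥ 1}; the only limit point is 0
  - closure = {10(-1)^n/n : n ≥ 1} ∪ {0}
For the norm: a diagonal operator has ||M|| = sup_n |d_n|. Here |d_n| = 10/n is decreasing, so sup_n |d_n| = |d_1| = 10. So ||M|| = 10.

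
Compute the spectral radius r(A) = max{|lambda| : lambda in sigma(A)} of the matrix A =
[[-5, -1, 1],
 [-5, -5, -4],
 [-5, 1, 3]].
r(A) ≈ 7.323

The eigenvalues of A are the roots of its characteristic polynomial. With M = A (coefficients from the trace, the sum of principal 2x2 minors, and det A):
  p(λ) = det(λ I - M) = λ^3 + 7λ^2 - λ + 10.
No integer candidate from the rational root theorem (±divisors of 10) is a root, so the roots are irrational. The cubic discriminant is Δ = -17627 < 0, so there is one real root and a complex-conjugate pair. p(-8) = -46 and p(-7) = 17 have opposite signs, so a root lies in (-8, -7); Newton's method refines it to λ ≈ -7.323. Dividing out (λ - (-7.323)) leaves approximately λ^2 - 0.323λ + 1.3656. For λ^2 - 0.323λ + 1.3656 the discriminant is -5.3579. It is negative, so the remaining roots are the complex-conjugate pair λ ≈ 0.1615 ± 1.1574i. Their product equals the constant term, so |λ|^2 ≈ 1.3656 and |λ| ≈ 1.1686.
Thus the eigenvalues (to 4 decimals) are -7.323 (modulus 7.323); 0.1615 ± 1.1574i (modulus 1.1686). The spectral radius is the largest modulus: r(A) ≈ 7.323. (Cross-check: r(A) ≤ ||A||_2 ≈ 9.3276; equality holds whenever A is normal, though it can also hold for some non-normal A.)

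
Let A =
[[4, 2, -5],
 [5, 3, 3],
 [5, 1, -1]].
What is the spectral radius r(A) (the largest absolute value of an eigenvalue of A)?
r(A) ≈ 5.1784

The eigenvalues of A are the roots of its characteristic polynomial. With M = A (coefficients from the trace, the sum of principal 2x2 minors, and det A):
  p(λ) = det(λ I - M) = λ^3 - 6λ^2 + 17λ - 66.
No integer candidate from the rational root theorem (±divisors of 66) is a root, so the roots are irrational. The cubic discriminant is Δ = -62708 < 0, so there is one real root and a complex-conjugate pair. p(5) = -6 and p(6) = 36 have opposite signs, so a root lies in (5, 6); Newton's method refines it to λ ≈ 5.1784. Dividing out (λ - (5.1784)) leaves approximately λ^2 - 0.8216λ + 12.7453. For λ^2 - 0.8216λ + 12.7453 the discriminant is -50.3062. It is negative, so the remaining roots are the complex-conjugate pair λ ≈ 0.4108 ± 3.5463i. Their product equals the constant term, so |λ|^2 ≈ 12.7453 and |λ| ≈ 3.5701.
Thus the eigenvalues (to 4 decimals) are 5.1784 (modulus 5.1784); 0.4108 ± 3.5463i (modulus 3.5701). The spectral radius is the largest modulus: r(A) ≈ 5.1784. (Cross-check: r(A) ≤ ||A||_2 ≈ 8.9666; equality holds whenever A is normal, though it can also hold for some non-normal A.)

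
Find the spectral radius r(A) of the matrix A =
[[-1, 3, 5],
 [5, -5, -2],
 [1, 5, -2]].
r(A) ≈ 6.7465

The eigenvalues of A are the roots of its characteristic polynomial. With M = A (coefficients from the trace, the sum of principal 2x2 minors, and det A):
  p(λ) = det(λ I - M) = λ^3 + 8λ^2 + 7λ - 154.
No integer candidate from the rational root theorem (±divisors of 154) is a root, so the roots are irrational. The cubic discriminant is Δ = -478408 < 0, so there is one real root and a complex-conjugate pair. p(3) = -34 and p(4) = 66 have opposite signs, so a root lies in (3, 4); Newton's method refines it to λ ≈ 3.3835. Dividing out (λ - (3.3835)) leaves approximately λ^2 + 11.3835λ + 45.5155. For λ^2 + 11.3835λ + 45.5155 the discriminant is -52.4788. It is negative, so the remaining roots are the complex-conjugate pair λ ≈ -5.6917 ± 3.6221i. Their product equals the constant term, so |λ|^2 ≈ 45.5155 and |λ| ≈ 6.7465.
Thus the eigenvalues (to 4 decimals) are 3.3835 (modulus 3.3835); -5.6917 ± 3.6221i (modulus 6.7465). The spectral radius is the largest modulus: r(A) ≈ 6.7465. (Cross-check: r(A) ≤ ||A||_2 ≈ 8.9793; equality holds whenever A is normal, though it can also hold for some non-normal A.)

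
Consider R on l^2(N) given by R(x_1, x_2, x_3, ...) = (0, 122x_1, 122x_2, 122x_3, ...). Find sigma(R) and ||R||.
sigma(R) = closed disk {z in C : |z| ≤ 122}; ||R|| = 122

Note R = 122·U where U is the unit right shift (U x)_k = x_{k-1} (with x_0 := 0); so ||R|| = 122||U|| and sigma(R) = 122·sigma(U). ||R x||^2 = sum_{k≥1} |122x_k|^2 = 14884||x||^2, so ||R|| = 122 and sigma(R) ⊂ {|z| ≤ 122}. For any |lambda| < 122, the equation (R - lambda I) x = 0 forces x_1 = 0, then 122x_k = lambda x_{k+1} ⇒ x = 0, so R has no eigenvalues. But (R - lambda I) is not surjective for |lambda| < 122: solving (R - lambda I) x = e_1 would require x_n proportional to (lambda/122)^(-n), which is not in l^2. So every |lambda| < 122 lies in the residual spectrum. The boundary |lambda| = 122 is in the approximate point spectrum (the spectrum is closed). Hence sigma(R) is the closed disk of radius 122.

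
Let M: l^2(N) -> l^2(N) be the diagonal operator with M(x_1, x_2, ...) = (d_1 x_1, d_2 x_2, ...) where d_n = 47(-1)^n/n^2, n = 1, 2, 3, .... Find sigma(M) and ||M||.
sigma(M) = {47(-1)^n/n^2 : n ≥ 1} ∪ {0}; ||M|| = 47

A bounded diagonal operator on l^2 with diagonal entries d_n has spectrum equal to the closure of {d_n : n ≥ 1}: every d_n is an eigenvalue (with eigenvector e_n), so {d_n} ⊂ sigma(M); the spectrum is closed, so its closure is too; and for lambda not in the closure, (M - lambda I) has bounded inverse (the diagonal entries 1/(d_n - lambda) are bounded). For our sequence d_n = 47(-1)^n/n^2, n = 1, 2, 3, ...:
  - {d_n} = {47(-1)^n/n^2 : n ≥ 1}; the only limit point is 0
  - closure = {47(-1)^n/n^2 : n ≥ 1} ∪ {0}
For the norm: a diagonal operator has ||M|| = sup_n |d_n|. Here |d_n| = 47/n^2 is decreasing, so sup_n |d_n| = |d_1| = 47. So ||M|| = 47.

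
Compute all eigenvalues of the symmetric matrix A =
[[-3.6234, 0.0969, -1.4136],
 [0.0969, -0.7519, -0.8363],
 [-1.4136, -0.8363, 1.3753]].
sigma(A) ≈ {-4, -1, 2}

A is real symmetric, so its spectrum consists of real eigenvalues. Expanding the characteristic polynomial of the displayed matrix gives
  det(λ I - A) = p(λ) = λ^3 + (3)λ^2 + (-6)λ + (-8).
Solving p(λ) = 0 yields eigenvalues ≈ -4, -1, 2. (A is shown rounded to 4 decimals, so these recover the underlying integer eigenvalues to within that precision.)
Verification: the trace of A = -3 equals the sum of eigenvalues -3, and det(A) ≈ 7.9998 matches the eigenvalue product 8.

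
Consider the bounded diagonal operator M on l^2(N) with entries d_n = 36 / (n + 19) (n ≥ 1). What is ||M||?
||M|| = 9/5 (attained at n = 1)

For M diagonal, ||M|| = sup_n |d_n| = sup_n 36/(n + 19). This is positive and strictly decreasing in n, so the supremum is attained at n = 1: d_1 = 36/(1 + 19) = 9/5. Hence ||M|| = 9/5.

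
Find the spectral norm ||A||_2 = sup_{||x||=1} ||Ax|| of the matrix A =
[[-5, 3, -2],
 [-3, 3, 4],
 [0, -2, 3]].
||A||_2 ≈ 7.2693 (= sqrt(largest eigenvalue of A^T A))

||A||_2 = sigma_max(A) = sqrt(lambda_max(A^T A)). Form the symmetric matrix M = A^T A =
[[34, -24, -2],
 [-24, 22, 0],
 [-2, 0, 29]].
Its characteristic polynomial (trace, sum of principal 2x2 minors, determinant of M give the coefficients) is
  p(λ) = det(λ I - M) = λ^3 - 85λ^2 + 1792λ - 4900.
No integer candidate from the rational root theorem (±divisors of 4900) is a root, so the roots are irrational. The cubic discriminant is Δ = 932546048 > 0, so there are three distinct real roots. p(3) = -262 and p(4) = 972 have opposite signs, so a root lies in (3, 4); Newton's method refines it to λ ≈ 3.2025. p(28) = 588 and p(29) = -28 have opposite signs, so a root lies in (28, 29); Newton's method refines it to λ ≈ 28.9545. p(52) = -948 and p(53) = 188 have opposite signs, so a root lies in (52, 53); Newton's method refines it to λ ≈ 52.843. Check (Vieta): the three roots sum to 85, matching tr M = 85.
So the eigenvalues of A^T A are ≈ 3.2025, 28.9545, 52.843 (all ≥ 0, as they must be for A^T A). The largest is λ_max ≈ 52.843, hence ||A||_2 = sqrt(λ_max) ≈ 7.2693.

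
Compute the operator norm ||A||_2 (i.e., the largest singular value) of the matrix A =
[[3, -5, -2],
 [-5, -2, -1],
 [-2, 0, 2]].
||A||_2 ≈ 6.5773 (= sqrt(largest eigenvalue of A^T A))

||A||_2 = sigma_max(A) = sqrt(lambda_max(A^T A)). Form the symmetric matrix M = A^T A =
[[38, -5, -5],
 [-5, 29, 12],
 [-5, 12, 9]].
Its characteristic polynomial (trace, sum of principal 2x2 minors, determinant of M give the coefficients) is
  p(λ) = det(λ I - M) = λ^3 - 76λ^2 + 1511λ - 4096.
No integer candidate from the rational root theorem (±divisors of 4096) is a root, so the roots are irrational. The cubic discriminant is Δ = 209584564 > 0, so there are three distinct real roots. p(3) = -220 and p(4) = 796 have opposite signs, so a root lies in (3, 4); Newton's method refines it to λ ≈ 3.2059. p(29) = 196 and p(30) = -166 have opposite signs, so a root lies in (29, 30); Newton's method refines it to λ ≈ 29.5328. p(43) = -140 and p(44) = 436 have opposite signs, so a root lies in (43, 44); Newton's method refines it to λ ≈ 43.2612. Check (Vieta): the three roots sum to 76, matching tr M = 76.
So the eigenvalues of A^T A are ≈ 3.2059, 29.5328, 43.2612 (all ≥ 0, as they must be for A^T A). The largest is λ_max ≈ 43.2612, hence ||A||_2 = sqrt(λ_max) ≈ 6.5773.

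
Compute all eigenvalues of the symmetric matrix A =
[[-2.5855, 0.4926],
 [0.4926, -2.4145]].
sigma(A) ≈ {-3, -2}

A is real symmetric, so its spectrum consists of real eigenvalues. Expanding the characteristic polynomial of the displayed matrix gives
  det(λ I - A) = p(λ) = λ^2 + (5)λ + (6).
Solving p(λ) = 0 yields eigenvalues ≈ -3, -2. (A is shown rounded to 4 decimals, so these recover the underlying integer eigenvalues to within that precision.)
Verification: the trace of A = -5 equals the sum of eigenvalues -5, and det(A) ≈ 6.0000 matches the eigenvalue product 6.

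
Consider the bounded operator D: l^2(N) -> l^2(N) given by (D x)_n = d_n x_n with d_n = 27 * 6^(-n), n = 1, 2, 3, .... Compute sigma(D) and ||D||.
sigma(D) = {27 * 6^(-n) : n ≥ 1} ∪ {0}; ||D|| = 9/2

A bounded diagonal operator on l^2 with diagonal entries d_n has spectrum equal to the closure of {d_n : n ≥ 1}: every d_n is an eigenvalue (with eigenvector e_n), so {d_n} ⊂ sigma(D); the spectrum is closed, so its closure is too; and for lambda not in the closure, (D - lambda I) has bounded inverse (the diagonal entries 1/(d_n - lambda) are bounded). For our sequence d_n = 27 * 6^(-n), n = 1, 2, 3, ...:
  - {d_n} = {27 * 6^(-n) : n ≥ 1}; the only limit point is 0
  - closure = {27 * 6^(-n) : n ≥ 1} ∪ {0}
For the norm: a diagonal operator has ||D|| = sup_n |d_n|. Here d_n = 27 * 6^(-n) is positive and decreasing, so sup_n |d_n| = d_1 = 27/6 = 9/2. So ||D|| = 9/2.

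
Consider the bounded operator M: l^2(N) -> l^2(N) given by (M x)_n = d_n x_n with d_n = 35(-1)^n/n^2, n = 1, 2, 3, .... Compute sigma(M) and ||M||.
sigma(M) = {35(-1)^n/n^2 : n ≥ 1} ∪ {0}; ||M|| = 35

A bounded diagonal operator on l^2 with diagonal entries d_n has spectrum equal to the closure of {d_n : n ≥ 1}: every d_n is an eigenvalue (with eigenvector e_n), so {d_n} ⊂ sigma(M); the spectrum is closed, so its closure is too; and for lambda not in the closure, (M - lambda I) has bounded inverse (the diagonal entries 1/(d_n - lambda) are bounded). For our sequence d_n = 35(-1)^n/n^2, n = 1, 2, 3, ...:
  - {d_n} = {35(-1)^n/n^2 : n ≥ 1}; the only limit point is 0
  - closure = {35(-1)^n/n^2 : n ≥ 1} ∪ {0}
For the norm: a diagonal operator has ||M|| = sup_n |d_n|. Here |d_n| = 35/n^2 is decreasing, so sup_n |d_n| = |d_1| = 35. So ||M|| = 35.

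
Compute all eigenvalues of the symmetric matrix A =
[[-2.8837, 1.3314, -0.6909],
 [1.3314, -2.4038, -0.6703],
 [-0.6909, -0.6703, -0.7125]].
sigma(A) ≈ {-4, -2, 0}

A is real symmetric, so its spectrum consists of real eigenvalues. Expanding the characteristic polynomial of the displayed matrix gives
  det(λ I - A) = p(λ) = λ^3 + (6)λ^2 + (8)λ + (0).
Solving p(λ) = 0 yields eigenvalues ≈ -4, -2, 0. (A is shown rounded to 4 decimals, so these recover the underlying integer eigenvalues to within that precision.)
Verification: the trace of A = -6 equals the sum of eigenvalues -6, and det(A) ≈ 0.0003 matches the eigenvalue product 0.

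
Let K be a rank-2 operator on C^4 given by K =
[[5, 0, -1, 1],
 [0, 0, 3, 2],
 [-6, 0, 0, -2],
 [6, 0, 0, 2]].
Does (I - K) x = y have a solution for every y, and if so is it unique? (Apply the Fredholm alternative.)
(I - K) is invertible (det(I - K) = -8 ≠ 0), so for every y in C^4 the equation (I - K) x = y has a unique solution.

K has rank 2 and factors as K = U V^T = u1 v1^T + u2 v2^T with u1 = (-1, -2, 2, -2), v1 = (-3, 0, 0, -1), u2 = (1, -3, 0, 0), v2 = (2, 0, -1, 0) (multiplying out reproduces the displayed K). The nonzero eigenvalues of U V^T coincide with those of the 2 x 2 matrix G = V^T U = [[v1·u1, v1·u2], [v2·u1, v2·u2]] = [[5, -3], [-4, 2]], and by the Sylvester determinant identity det(I_4 - U V^T) = det(I_2 - V^T U) = det([[-4, 3], [4, -1]]) = (-4)(-1) - (3)(4) = -8. (Direct check: I - K =
[[-4, 0, 1, -1],
 [0, 1, -3, -2],
 [6, 0, 1, 2],
 [-6, 0, 0, -1]]
has determinant -8.) The finite-dimensional Fredholm alternative says: either (I - K) is invertible, or ker(I - K) ≠ {0} and then range(I - K) = ker((I - K)^*)^⊥, with dim ker(I - K) = dim ker((I - K)^*). Since det(I - K) ≠ 0, 1 is not an eigenvalue of K and ker(I - K) = {0}, so we are in the first case: for every y there is a unique x = (I - K)^(-1) y. (Explicitly, by the Woodbury identity, (I - U V^T)^(-1) = I + U (I_2 - G)^(-1) V^T.)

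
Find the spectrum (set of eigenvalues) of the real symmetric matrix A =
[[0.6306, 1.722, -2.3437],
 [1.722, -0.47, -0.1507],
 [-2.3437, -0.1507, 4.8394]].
sigma(A) ≈ {-2, 1, 6}

A is real symmetric, so its spectrum consists of real eigenvalues. Expanding the characteristic polynomial of the displayed matrix gives
  det(λ I - A) = p(λ) = λ^3 + (-5)λ^2 + (-8)λ + (12).
Solving p(λ) = 0 yields eigenvalues ≈ -2, 1, 6. (A is shown rounded to 4 decimals, so these recover the underlying integer eigenvalues to within that precision.)
Verification: the trace of A = 5 equals the sum of eigenvalues 5, and det(A) ≈ -12.0007 matches the eigenvalue product -12.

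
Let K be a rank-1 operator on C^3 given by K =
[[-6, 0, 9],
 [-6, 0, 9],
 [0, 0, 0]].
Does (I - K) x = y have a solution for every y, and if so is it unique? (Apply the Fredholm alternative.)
(I - K) is invertible (det(I - K) = 7 ≠ 0), so for every y in C^3 the equation (I - K) x = y has a unique solution.

K has rank 1, so it is an outer product K = u v^T: every row of K is a multiple of one row vector. Reading off the entries, u = (-3, -3, 0) and v = (2, 0, -3) (row i of K equals u_i·v^T). A rank-one matrix u v^T satisfies K u = u (v·u) and kills the (2)-dimensional subspace v^⊥, so its characteristic polynomial is lambda^2 (lambda - v·u) with v·u = tr K = -6. Hence the eigenvalues of I - K are 1 (multiplicity 2) and 1 - (-6) = 7, so det(I - K) = 7. (Direct check: I - K =
[[7, 0, -9],
 [6, 1, -9],
 [0, 0, 1]]
has determinant 7.) The finite-dimensional Fredholm alternative says: either (I - K) is invertible, or ker(I - K) ≠ {0} and then range(I - K) = ker((I - K)^*)^⊥, with dim ker(I - K) = dim ker((I - K)^*). Since det(I - K) ≠ 0, 1 is not an eigenvalue of K and ker(I - K) = {0}, so we are in the first case: for every y there is a unique x = (I - K)^(-1) y. Explicitly, by the Sherman–Morrison formula, (I - u v^T)^(-1) = I + u v^T/(1 - v·u), i.e. (I - K)^(-1) = I + K/(7).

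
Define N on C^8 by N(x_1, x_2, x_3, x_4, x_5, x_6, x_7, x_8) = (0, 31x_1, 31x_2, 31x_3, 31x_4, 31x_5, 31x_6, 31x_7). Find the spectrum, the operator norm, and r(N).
sigma(N) = {0}; ||N|| = 31; r(N) = 0. (N is nilpotent with N^8 = 0.)

On C^8, N is a strictly lower-triangular matrix with 31 on the subdiagonal and zeros elsewhere, so its characteristic polynomial is lambda^8 and every eigenvalue is 0: sigma(N) = {0}. For the operator norm, N e_i = 31e_{i+1} for i = 1, ..., 7 and N e_8 = 0, so the singular values of N are 31 (with multiplicity 7) and 0; hence ||N|| = 31. The spectral radius r(N) = max|lambda| = 0. Note ||N|| > r(N) — characteristic of non-normal nilpotent operators. Indeed N^8 = 0.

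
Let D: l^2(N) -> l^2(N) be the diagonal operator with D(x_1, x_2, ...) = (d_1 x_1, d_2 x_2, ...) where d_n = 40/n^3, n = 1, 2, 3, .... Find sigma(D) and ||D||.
sigma(D) = {40/n^3 : n ≥ 1} ∪ {0}; ||D|| = 40

A bounded diagonal operator on l^2 with diagonal entries d_n has spectrum equal to the closure of {d_n : n ≥ 1}: every d_n is an eigenvalue (with eigenvector e_n), so {d_n} ⊂ sigma(D); the spectrum is closed, so its closure is too; and for lambda not in the closure, (D - lambda I) has bounded inverse (the diagonal entries 1/(d_n - lambda) are bounded). For our sequence d_n = 40/n^3, n = 1, 2, 3, ...:
  - {d_n} = {40/n^3 : n ≥ 1}; the only limit point is 0
  - closure = {40/n^3 : n ≥ 1} ∪ {0}
For the norm: a diagonal operator has ||D|| = sup_n |d_n|. Here d_n = 40/n^3 is positive and decreasing, so sup_n |d_n| = d_1 = 40. So ||D|| = 40.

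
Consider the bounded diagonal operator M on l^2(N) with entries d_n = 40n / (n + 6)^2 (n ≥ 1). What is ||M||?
||M|| = 5/3 (attained at n = 6)

For M diagonal, ||M|| = sup_n |d_n|. Treat f(x) = 40x / (x + 6)^2 for real x > 0. By the quotient rule, f'(x) = 40(6 - x)/(x + 6)^3, which is positive for x < 6 and negative for x > 6. So f has a unique maximum at x = 6, and since 6 is a positive integer, the supremum over n ≥ 1 is attained at n = 6: d_6 = 40·6/(6 + 6)^2 = 40·6/144 = 5/3. Hence ||M|| = 5/3.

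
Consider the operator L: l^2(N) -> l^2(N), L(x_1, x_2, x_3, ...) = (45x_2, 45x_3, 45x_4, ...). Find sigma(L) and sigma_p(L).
sigma(L) = closed disk {z in C : |z| ≤ 45}; sigma_p(L) = open disk {z in C : |z| < 45}

Note L = 45·V where V is the unit left shift (V x)_k = x_{k+1}; so sigma(L) = 45·sigma(V) and ||L|| = 45||V||. ||L x||^2 = 2025sum_{k≥2} |x_k|^2 ≤ 2025||x||^2, with equality on {x : x_1 = 0}, so ||L|| = 45. For any lambda with |lambda| < 45, set r = lambda/45 (|r| < 1); the vector x = (1, r, r^2, ...) is in l^2 and satisfies L x = 45(r, r^2, ...) = lambda x, so lambda is an eigenvalue. On the boundary |lambda| = 45 the geometric series diverges, so no l^2 eigenvector exists, but these lambda lie in the approximate point spectrum. Hence sigma(L) is the closed disk of radius 45 and sigma_p(L) is the open disk.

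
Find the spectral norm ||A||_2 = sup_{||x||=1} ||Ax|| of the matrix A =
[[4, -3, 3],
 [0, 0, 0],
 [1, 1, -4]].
||A||_2 = sqrt((52 + sqrt(740))/2) ≈ 6.293 (= sqrt(largest eigenvalue of A^T A))

||A||_2 = sigma_max(A) = sqrt(lambda_max(A^T A)). Form the symmetric matrix M = A^T A =
[[17, -11, 8],
 [-11, 10, -13],
 [8, -13, 25]].
Its characteristic polynomial (trace, sum of principal 2x2 minors, determinant of M give the coefficients) is
  p(λ) = det(λ I - M) = λ^3 - 52λ^2 + 491λ.
The constant term is 0, so λ = 0 is a root. Dividing out λ leaves p(λ) = λ(λ^2 - 52λ + 491). For λ^2 - 52λ + 491 the discriminant is 740. It is nonnegative but not a perfect square, so the roots are real and irrational: λ = (52 ± sqrt(740))/2 ≈ 39.6015, 12.3985.
So the eigenvalues of A^T A are ≈ 0, 12.3985, 39.6015 (all ≥ 0, as they must be for A^T A). The largest is λ_max = (52 + sqrt(740))/2 ≈ 39.6015, hence ||A||_2 = sqrt(λ_max) = sqrt((52 + sqrt(740))/2) ≈ 6.293.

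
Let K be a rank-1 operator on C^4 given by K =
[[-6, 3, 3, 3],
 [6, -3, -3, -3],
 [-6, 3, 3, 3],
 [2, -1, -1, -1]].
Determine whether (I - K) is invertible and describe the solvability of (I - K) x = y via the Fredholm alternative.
(I - K) is invertible (det(I - K) = 8 ≠ 0), so for every y in C^4 the equation (I - K) x = y has a unique solution.

K has rank 1, so it is an outer product K = u v^T: every row of K is a multiple of one row vector. Reading off the entries, u = (3, -3, 3, -1) and v = (-2, 1, 1, 1) (row i of K equals u_i·v^T). A rank-one matrix u v^T satisfies K u = u (v·u) and kills the (3)-dimensional subspace v^⊥, so its characteristic polynomial is lambda^3 (lambda - v·u) with v·u = tr K = -7. Hence the eigenvalues of I - K are 1 (multiplicity 3) and 1 - (-7) = 8, so det(I - K) = 8. (Direct check: I - K =
[[7, -3, -3, -3],
 [-6, 4, 3, 3],
 [6, -3, -2, -3],
 [-2, 1, 1, 2]]
has determinant 8.) The finite-dimensional Fredholm alternative says: either (I - K) is invertible, or ker(I - K) ≠ {0} and then range(I - K) = ker((I - K)^*)^⊥, with dim ker(I - K) = dim ker((I - K)^*). Since det(I - K) ≠ 0, 1 is not an eigenvalue of K and ker(I - K) = {0}, so we are in the first case: for every y there is a unique x = (I - K)^(-1) y. Explicitly, by the Sherman–Morrison formula, (I - u v^T)^(-1) = I + u v^T/(1 - v·u), i.e. (I - K)^(-1) = I + K/(8).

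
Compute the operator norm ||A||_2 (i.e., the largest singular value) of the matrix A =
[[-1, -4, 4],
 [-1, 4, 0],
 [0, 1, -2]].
||A||_2 ≈ 6.7646 (= sqrt(largest eigenvalue of A^T A))

||A||_2 = sigma_max(A) = sqrt(lambda_max(A^T A)). Form the symmetric matrix M = A^T A =
[[2, 0, -4],
 [0, 33, -18],
 [-4, -18, 20]].
Its characteristic polynomial (trace, sum of principal 2x2 minors, determinant of M give the coefficients) is
  p(λ) = det(λ I - M) = λ^3 - 55λ^2 + 426λ - 144.
No integer candidate from the rational root theorem (±divisors of 144) is a root, so the roots are irrational. The cubic discriminant is Δ = 204068484 > 0, so there are three distinct real roots. p(0) = -144 and p(1) = 228 have opposite signs, so a root lies in (0, 1); Newton's method refines it to λ ≈ 0.3541. p(8) = 256 and p(9) = -36 have opposite signs, so a root lies in (8, 9); Newton's method refines it to λ ≈ 8.8867. p(45) = -1224 and p(46) = 408 have opposite signs, so a root lies in (45, 46); Newton's method refines it to λ ≈ 45.7592. Check (Vieta): the three roots sum to 55, matching tr M = 55.
So the eigenvalues of A^T A are ≈ 0.3541, 8.8867, 45.7592 (all ≥ 0, as they must be for A^T A). The largest is λ_max ≈ 45.7592, hence ||A||_2 = sqrt(λ_max) ≈ 6.7646.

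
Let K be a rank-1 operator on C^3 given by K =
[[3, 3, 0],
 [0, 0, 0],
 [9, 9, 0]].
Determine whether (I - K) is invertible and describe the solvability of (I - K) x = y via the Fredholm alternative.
(I - K) is invertible (det(I - K) = -2 ≠ 0), so for every y in C^3 the equation (I - K) x = y has a unique solution.

K has rank 1, so it is an outer product K = u v^T: every row of K is a multiple of one row vector. Reading off the entries, u = (-1, 0, -3) and v = (-3, -3, 0) (row i of K equals u_i·v^T). A rank-one matrix u v^T satisfies K u = u (v·u) and kills the (2)-dimensional subspace v^⊥, so its characteristic polynomial is lambda^2 (lambda - v·u) with v·u = tr K = 3. Hence the eigenvalues of I - K are 1 (multiplicity 2) and 1 - (3) = -2, so det(I - K) = -2. (Direct check: I - K =
[[-2, -3, 0],
 [0, 1, 0],
 [-9, -9, 1]]
has determinant -2.) The finite-dimensional Fredholm alternative says: either (I - K) is invertible, or ker(I - K) ≠ {0} and then range(I - K) = ker((I - K)^*)^⊥, with dim ker(I - K) = dim ker((I - K)^*). Since det(I - K) ≠ 0, 1 is not an eigenvalue of K and ker(I - K) = {0}, so we are in the first case: for every y there is a unique x = (I - K)^(-1) y. Explicitly, by the Sherman–Morrison formula, (I - u v^T)^(-1) = I + u v^T/(1 - v·u), i.e. (I - K)^(-1) = I + K/(-2).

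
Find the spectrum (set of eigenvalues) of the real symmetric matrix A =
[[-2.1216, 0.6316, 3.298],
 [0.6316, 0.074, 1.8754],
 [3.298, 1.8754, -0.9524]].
sigma(A) ≈ {-5, -1, 3}

A is real symmetric, so its spectrum consists of real eigenvalues. Expanding the characteristic polynomial of the displayed matrix gives
  det(λ I - A) = p(λ) = λ^3 + (3)λ^2 + (-13)λ + (-15).
Solving p(λ) = 0 yields eigenvalues ≈ -5, -1, 3. (A is shown rounded to 4 decimals, so these recover the underlying integer eigenvalues to within that precision.)
Verification: the trace of A = -3 equals the sum of eigenvalues -3, and det(A) ≈ 14.9995 matches the eigenvalue product 15.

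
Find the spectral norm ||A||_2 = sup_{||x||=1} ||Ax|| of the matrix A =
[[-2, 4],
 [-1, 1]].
||A||_2 = sqrt((22 + sqrt(468))/2) ≈ 4.6708 (= sqrt(largest eigenvalue of A^T A))

||A||_2 = sigma_max(A) = sqrt(lambda_max(A^T A)). Form the symmetric matrix M = A^T A =
[[5, -9],
 [-9, 17]].
Its characteristic polynomial (trace, determinant of M give the coefficients) is
  p(λ) = det(λ I - M) = λ^2 - 22λ + 4.
For λ^2 - 22λ + 4 the discriminant is 468. It is nonnegative but not a perfect square, so the roots are real and irrational: λ = (22 ± sqrt(468))/2 ≈ 21.8167, 0.1833.
So the eigenvalues of A^T A are ≈ 0.1833, 21.8167 (all ≥ 0, as they must be for A^T A). The largest is λ_max = (22 + sqrt(468))/2 ≈ 21.8167, hence ||A||_2 = sqrt(λ_max) = sqrt((22 + sqrt(468))/2) ≈ 4.6708.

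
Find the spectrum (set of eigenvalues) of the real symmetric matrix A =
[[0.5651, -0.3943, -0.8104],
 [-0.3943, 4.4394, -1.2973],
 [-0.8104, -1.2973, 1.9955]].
sigma(A) ≈ {0, 2, 5}

A is real symmetric, so its spectrum consists of real eigenvalues. Expanding the characteristic polynomial of the displayed matrix gives
  det(λ I - A) = p(λ) = λ^3 + (-7)λ^2 + (10)λ + (0).
Solving p(λ) = 0 yields eigenvalues ≈ 0, 2, 5. (A is shown rounded to 4 decimals, so these recover the underlying integer eigenvalues to within that precision.)
Verification: the trace of A = 7 equals the sum of eigenvalues 7, and det(A) ≈ 0.0002 matches the eigenvalue product 0.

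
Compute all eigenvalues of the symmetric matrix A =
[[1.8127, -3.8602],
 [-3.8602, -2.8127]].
sigma(A) ≈ {-5, 4}

A is real symmetric, so its spectrum consists of real eigenvalues. Expanding the characteristic polynomial of the displayed matrix gives
  det(λ I - A) = p(λ) = λ^2 + (1)λ + (-20).
Solving p(λ) = 0 yields eigenvalues ≈ -5, 4. (A is shown rounded to 4 decimals, so these recover the underlying integer eigenvalues to within that precision.)
Verification: the trace of A = -1 equals the sum of eigenvalues -1, and det(A) ≈ -19.9997 matches the eigenvalue product -20.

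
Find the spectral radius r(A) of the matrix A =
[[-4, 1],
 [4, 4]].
r(A) = sqrt(80)/2 ≈ 4.4721

The eigenvalues of A are the roots of its characteristic polynomial. With M = A (coefficients from the trace and determinant):
  p(λ) = det(λ I - M) = λ^2 - 20.
For λ^2 - 20 the discriminant is 80. It is nonnegative but not a perfect square, so the roots are real and irrational: λ = ± sqrt(80)/2 ≈ 4.4721, -4.4721.
Thus the eigenvalues (to 4 decimals) are 4.4721 (modulus 4.4721); -4.4721 (modulus 4.4721). The spectral radius is the largest modulus: r(A) = sqrt(80)/2 ≈ 4.4721. (Cross-check: r(A) ≤ ||A||_2 ≈ 6.217; equality holds whenever A is normal, though it can also hold for some non-normal A.)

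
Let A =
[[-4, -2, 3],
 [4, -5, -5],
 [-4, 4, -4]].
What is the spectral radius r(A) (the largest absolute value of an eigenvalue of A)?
r(A) ≈ 7.7142

The eigenvalues of A are the roots of its characteristic polynomial. With M = A (coefficients from the trace, the sum of principal 2x2 minors, and det A):
  p(λ) = det(λ I - M) = λ^3 + 13λ^2 + 96λ + 244.
No integer candidate from the rational root theorem (±divisors of 244) is a root, so the roots are irrational. The cubic discriminant is Δ = -251968 < 0, so there is one real root and a complex-conjugate pair. p(-5) = -36 and p(-4) = 4 have opposite signs, so a root lies in (-5, -4); Newton's method refines it to λ ≈ -4.1002. Dividing out (λ - (-4.1002)) leaves approximately λ^2 + 8.8998λ + 59.5089. For λ^2 + 8.8998λ + 59.5089 the discriminant is -158.8297. It is negative, so the remaining roots are the complex-conjugate pair λ ≈ -4.4499 ± 6.3014i. Their product equals the constant term, so |λ|^2 ≈ 59.5089 and |λ| ≈ 7.7142.
Thus the eigenvalues (to 4 decimals) are -4.1002 (modulus 4.1002); -4.4499 ± 6.3014i (modulus 7.7142). The spectral radius is the largest modulus: r(A) ≈ 7.7142. (Cross-check: r(A) ≤ ||A||_2 ≈ 8.9921; equality holds whenever A is normal, though it can also hold for some non-normal A.)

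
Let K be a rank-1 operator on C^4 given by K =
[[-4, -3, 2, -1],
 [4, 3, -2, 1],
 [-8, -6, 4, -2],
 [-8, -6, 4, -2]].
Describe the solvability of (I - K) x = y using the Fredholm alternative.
(I - K) is singular (det(I - K) = 0, i.e. 1 ∈ sigma(K)). (I - K) x = y is solvable iff y ⊥ ker((I - K)^*) = span{(-4, -3, 2, -1)}, i.e. iff -4y_1 - 3y_2 + 2y_3 - y_4 = 0. When solvable, the solutions are x = y + c·(1, -1, 2, 2), c arbitrary (ker(I - K) = span{(1, -1, 2, 2)}, dimension 1).

K has rank 1, so it is an outer product K = u v^T: every row of K is a multiple of one row vector. Reading off the entries, u = (1, -1, 2, 2) and v = (-4, -3, 2, -1) (row i of K equals u_i·v^T). A rank-one matrix u v^T satisfies K u = u (v·u) and kills the (3)-dimensional subspace v^⊥, so its characteristic polynomial is lambda^3 (lambda - v·u) with v·u = tr K = 1. Hence the eigenvalues of I - K are 1 (multiplicity 3) and 1 - (1) = 0, so det(I - K) = 0. (Direct check: I - K =
[[5, 3, -2, 1],
 [-4, -2, 2, -1],
 [8, 6, -3, 2],
 [8, 6, -4, 3]]
has determinant 0.) So 1 is an eigenvalue of K and (I - K) is not invertible. The finite-dimensional Fredholm alternative says: either (I - K) is invertible, or ker(I - K) ≠ {0} and then range(I - K) = ker((I - K)^*)^⊥, with dim ker(I - K) = dim ker((I - K)^*). We are in the second case, so we need both kernels. Kernel of I - K: (I - K) u = u - u (v·u) = u - u = 0, so ker(I - K) = span{u} = span{(1, -1, 2, 2)} (it is exactly 1-dimensional because rank(I - K) = 3). Kernel of the adjoint: K is real, so (I - K)^* = I - K^T = I - v u^T, and (I - v u^T) v = v - v (u·v) = 0; hence ker((I - K)^*) = span{v} = span{(-4, -3, 2, -1)}. Therefore (I - K) x = y is solvable iff <y, v> = 0, i.e. iff -4y_1 - 3y_2 + 2y_3 - y_4 = 0. When this holds, K y = u (v·y) = 0, so (I - K) y = y and x = y is a particular solution; the full solution set is the line x = y + c·u = y + c·(1, -1, 2, 2), c ∈ C.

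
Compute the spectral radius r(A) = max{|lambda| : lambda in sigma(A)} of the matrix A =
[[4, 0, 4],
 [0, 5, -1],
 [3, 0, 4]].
r(A) = (8 + sqrt(48))/2 ≈ 7.4641

The eigenvalues of A are the roots of its characteristic polynomial. With M = A (coefficients from the trace, the sum of principal 2x2 minors, and det A):
  p(λ) = det(λ I - M) = λ^3 - 13λ^2 + 44λ - 20.
By the rational root theorem any rational root is an integer divisor of 20. Testing λ = 5: p(5) = 125 - 325 + 220 - 20 = 0, so λ = 5 is a root. Dividing out (λ - 5) leaves p(λ) = (λ - 5)(λ^2 - 8λ + 4). For λ^2 - 8λ + 4 the discriminant is 48. It is nonnegative but not a perfect square, so the roots are real and irrational: λ = (8 ± sqrt(48))/2 ≈ 7.4641, 0.5359.
Thus the eigenvalues (to 4 decimals) are 7.4641 (modulus 7.4641); 0.5359 (modulus 0.5359); 5 (modulus 5). The spectral radius is the largest modulus: r(A) = (8 + sqrt(48))/2 ≈ 7.4641. (Cross-check: r(A) ≤ ||A||_2 ≈ 7.5976; equality holds whenever A is normal, though it can also hold for some non-normal A.)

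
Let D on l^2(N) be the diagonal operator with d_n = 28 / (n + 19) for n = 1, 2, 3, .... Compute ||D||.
||D|| = 7/5 (attained at n = 1)

For D diagonal, ||D|| = sup_n |d_n| = sup_n 28/(n + 19). This is positive and strictly decreasing in n, so the supremum is attained at n = 1: d_1 = 28/(1 + 19) = 7/5. Hence ||D|| = 7/5.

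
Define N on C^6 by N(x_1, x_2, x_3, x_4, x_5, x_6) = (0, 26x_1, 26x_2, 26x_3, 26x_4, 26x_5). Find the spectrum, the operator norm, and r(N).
sigma(N) = {0}; ||N|| = 26; r(N) = 0. (N is nilpotent with N^6 = 0.)

On C^6, N is a strictly lower-triangular matrix with 26 on the subdiagonal and zeros elsewhere, so its characteristic polynomial is lambda^6 and every eigenvalue is 0: sigma(N) = {0}. For the operator norm, N e_i = 26e_{i+1} for i = 1, ..., 5 and N e_6 = 0, so the singular values of N are 26 (with multiplicity 5) and 0; hence ||N|| = 26. The spectral radius r(N) = max|lambda| = 0. Note ||N|| > r(N) — characteristic of non-normal nilpotent operators. Indeed N^6 = 0.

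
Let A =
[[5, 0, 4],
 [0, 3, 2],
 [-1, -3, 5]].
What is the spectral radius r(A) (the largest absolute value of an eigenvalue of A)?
r(A) ≈ 5.3339

The eigenvalues of A are the roots of its characteristic polynomial. With M = A (coefficients from the trace, the sum of principal 2x2 minors, and det A):
  p(λ) = det(λ I - M) = λ^3 - 13λ^2 + 65λ - 117.
No integer candidate from the rational root theorem (±divisors of 117) is a root, so the roots are irrational. The cubic discriminant is Δ = -2704 < 0, so there is one real root and a complex-conjugate pair. p(4) = -1 and p(5) = 8 have opposite signs, so a root lies in (4, 5); Newton's method refines it to λ ≈ 4.1124. Dividing out (λ - (4.1124)) leaves approximately λ^2 - 8.8876λ + 28.4508. For λ^2 - 8.8876λ + 28.4508 the discriminant is -34.8132. It is negative, so the remaining roots are the complex-conjugate pair λ ≈ 4.4438 ± 2.9501i. Their product equals the constant term, so |λ|^2 ≈ 28.4508 and |λ| ≈ 5.3339.
Thus the eigenvalues (to 4 decimals) are 4.1124 (modulus 4.1124); 4.4438 ± 2.9501i (modulus 5.3339). The spectral radius is the largest modulus: r(A) ≈ 5.3339. (Cross-check: r(A) ≤ ||A||_2 ≈ 7.3781; equality holds whenever A is normal, though it can also hold for some non-normal A.)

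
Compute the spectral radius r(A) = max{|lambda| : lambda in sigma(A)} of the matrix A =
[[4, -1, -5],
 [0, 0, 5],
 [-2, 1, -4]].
r(A) ≈ 5.7225

The eigenvalues of A are the roots of its characteristic polynomial. With M = A (coefficients from the trace, the sum of principal 2x2 minors, and det A):
  p(λ) = det(λ I - M) = λ^3 - 31λ + 10.
No integer candidate from the rational root theorem (±divisors of 10) is a root, so the roots are irrational. The cubic discriminant is Δ = 116464 > 0, so there are three distinct real roots. p(-6) = -20 and p(-5) = 40 have opposite signs, so a root lies in (-6, -5); Newton's method refines it to λ ≈ -5.7225. p(0) = 10 and p(1) = -20 have opposite signs, so a root lies in (0, 1); Newton's method refines it to λ ≈ 0.3237. p(5) = -20 and p(6) = 40 have opposite signs, so a root lies in (5, 6); Newton's method refines it to λ ≈ 5.3989. Check (Vieta): the three roots sum to 0, matching tr M = 0.
Thus the eigenvalues (to 4 decimals) are -5.7225 (modulus 5.7225); 0.3237 (modulus 0.3237); 5.3989 (modulus 5.3989). The spectral radius is the largest modulus: r(A) ≈ 5.7225. (Cross-check: r(A) ≤ ||A||_2 ≈ 8.3084; equality holds whenever A is normal, though it can also hold for some non-normal A.)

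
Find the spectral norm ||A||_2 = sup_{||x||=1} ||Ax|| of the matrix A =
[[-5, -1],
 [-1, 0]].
||A||_2 = sqrt((27 + sqrt(725))/2) ≈ 5.1926 (= sqrt(largest eigenvalue of A^T A))

||A||_2 = sigma_max(A) = sqrt(lambda_max(A^T A)). Form the symmetric matrix M = A^T A =
[[26, 5],
 [5, 1]].
Its characteristic polynomial (trace, determinant of M give the coefficients) is
  p(λ) = det(λ I - M) = λ^2 - 27λ + 1.
For λ^2 - 27λ + 1 the discriminant is 725. It is nonnegative but not a perfect square, so the roots are real and irrational: λ = (27 ± sqrt(725))/2 ≈ 26.9629, 0.0371.
So the eigenvalues of A^T A are ≈ 0.0371, 26.9629 (all ≥ 0, as they must be for A^T A). The largest is λ_max = (27 + sqrt(725))/2 ≈ 26.9629, hence ||A||_2 = sqrt(λ_max) = sqrt((27 + sqrt(725))/2) ≈ 5.1926.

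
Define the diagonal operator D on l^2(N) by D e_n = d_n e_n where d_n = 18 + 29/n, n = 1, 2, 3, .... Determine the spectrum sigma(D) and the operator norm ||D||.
sigma(D) = {18 + 29/n : n ≥ 1} ∪ {18}; ||D|| = 47

A bounded diagonal operator on l^2 with diagonal entries d_n has spectrum equal to the closure of {d_n : n ≥ 1}: every d_n is an eigenvalue (with eigenvector e_n), so {d_n} ⊂ sigma(D); the spectrum is closed, so its closure is too; and for lambda not in the closure, (D - lambda I) has bounded inverse (the diagonal entries 1/(d_n - lambda) are bounded). For our sequence d_n = 18 + 29/n, n = 1, 2, 3, ...:
  - {d_n} = {18 + 29/n : n ≥ 1}; the only limit point is 18
  - closure = {18 + 29/n : n ≥ 1} ∪ {18}
For the norm: a diagonal operator has ||D|| = sup_n |d_n|. Here d_n = 18 + 29/n is positive and decreasing, so sup_n |d_n| = d_1 = 18 + 29 = 47. So ||D|| = 47.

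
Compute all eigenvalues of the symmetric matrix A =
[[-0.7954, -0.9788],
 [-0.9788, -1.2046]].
sigma(A) ≈ {-2, 0}

A is real symmetric, so its spectrum consists of real eigenvalues. Expanding the characteristic polynomial of the displayed matrix gives
  det(λ I - A) = p(λ) = λ^2 + (2)λ + (0).
Solving p(λ) = 0 yields eigenvalues ≈ -2, 0. (A is shown rounded to 4 decimals, so these recover the underlying integer eigenvalues to within that precision.)
Verification: the trace of A = -2 equals the sum of eigenvalues -2, and det(A) ≈ 0.0001 matches the eigenvalue product 0.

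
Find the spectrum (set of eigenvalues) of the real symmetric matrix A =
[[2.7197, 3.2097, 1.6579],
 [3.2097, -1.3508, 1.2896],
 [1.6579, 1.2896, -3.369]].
sigma(A) ≈ {-4, -3, 5}

A is real symmetric, so its spectrum consists of real eigenvalues. Expanding the characteristic polynomial of the displayed matrix gives
  det(λ I - A) = p(λ) = λ^3 + (2)λ^2 + (-23)λ + (-60).
Solving p(λ) = 0 yields eigenvalues ≈ -4, -3, 5. (A is shown rounded to 4 decimals, so these recover the underlying integer eigenvalues to within that precision.)
Verification: the trace of A = -2 equals the sum of eigenvalues -2, and det(A) ≈ 59.9996 matches the eigenvalue product 60.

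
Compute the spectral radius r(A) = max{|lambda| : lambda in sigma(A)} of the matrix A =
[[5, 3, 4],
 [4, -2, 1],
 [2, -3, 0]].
r(A) ≈ 6.7556

The eigenvalues of A are the roots of its characteristic polynomial. With M = A (coefficients from the trace, the sum of principal 2x2 minors, and det A):
  p(λ) = det(λ I - M) = λ^3 - 3λ^2 - 27λ + 11.
No integer candidate from the rational root theorem (±divisors of 11) is a root, so the roots are irrational. The cubic discriminant is Δ = 99252 > 0, so there are three distinct real roots. p(-5) = -54 and p(-4) = 7 have opposite signs, so a root lies in (-5, -4); Newton's method refines it to λ ≈ -4.1482. p(0) = 11 and p(1) = -18 have opposite signs, so a root lies in (0, 1); Newton's method refines it to λ ≈ 0.3925. p(6) = -43 and p(7) = 18 have opposite signs, so a root lies in (6, 7); Newton's method refines it to λ ≈ 6.7556. Check (Vieta): the three roots sum to 3, matching tr M = 3.
Thus the eigenvalues (to 4 decimals) are -4.1482 (modulus 4.1482); 0.3925 (modulus 0.3925); 6.7556 (modulus 6.7556). The spectral radius is the largest modulus: r(A) ≈ 6.7556. (Cross-check: r(A) ≤ ||A||_2 ≈ 7.7279; equality holds whenever A is normal, though it can also hold for some non-normal A.)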